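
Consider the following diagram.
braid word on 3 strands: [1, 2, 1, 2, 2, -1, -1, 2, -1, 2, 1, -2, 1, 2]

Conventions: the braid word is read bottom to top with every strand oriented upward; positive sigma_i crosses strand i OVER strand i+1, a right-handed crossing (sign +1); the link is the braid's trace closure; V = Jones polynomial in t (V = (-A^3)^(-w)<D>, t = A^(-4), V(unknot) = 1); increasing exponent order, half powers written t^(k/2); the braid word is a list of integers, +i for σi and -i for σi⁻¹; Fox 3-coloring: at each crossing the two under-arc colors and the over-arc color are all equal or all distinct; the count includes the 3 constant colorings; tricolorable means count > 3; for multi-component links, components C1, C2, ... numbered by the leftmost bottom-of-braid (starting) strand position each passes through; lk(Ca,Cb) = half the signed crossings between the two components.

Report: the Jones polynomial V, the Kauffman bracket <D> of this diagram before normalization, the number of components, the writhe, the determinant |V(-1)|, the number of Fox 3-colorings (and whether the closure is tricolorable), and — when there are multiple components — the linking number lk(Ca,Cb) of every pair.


V = t^2 + 2t^4 - 2t^5 + t^6 - 2t^7 + t^8
<D> = A^-14 - 2A^-10 + A^-6 - 2A^-2 + 2A^2 + A^10 (w = +6)
1 component over 14 crossings, w = +6
27 Fox colorings among 3^14, |V(-1)| = 9: tricolorable
why: w = +6 (over 14 crossings) is diagram-only; (-A^3)^(-6) removes it from V


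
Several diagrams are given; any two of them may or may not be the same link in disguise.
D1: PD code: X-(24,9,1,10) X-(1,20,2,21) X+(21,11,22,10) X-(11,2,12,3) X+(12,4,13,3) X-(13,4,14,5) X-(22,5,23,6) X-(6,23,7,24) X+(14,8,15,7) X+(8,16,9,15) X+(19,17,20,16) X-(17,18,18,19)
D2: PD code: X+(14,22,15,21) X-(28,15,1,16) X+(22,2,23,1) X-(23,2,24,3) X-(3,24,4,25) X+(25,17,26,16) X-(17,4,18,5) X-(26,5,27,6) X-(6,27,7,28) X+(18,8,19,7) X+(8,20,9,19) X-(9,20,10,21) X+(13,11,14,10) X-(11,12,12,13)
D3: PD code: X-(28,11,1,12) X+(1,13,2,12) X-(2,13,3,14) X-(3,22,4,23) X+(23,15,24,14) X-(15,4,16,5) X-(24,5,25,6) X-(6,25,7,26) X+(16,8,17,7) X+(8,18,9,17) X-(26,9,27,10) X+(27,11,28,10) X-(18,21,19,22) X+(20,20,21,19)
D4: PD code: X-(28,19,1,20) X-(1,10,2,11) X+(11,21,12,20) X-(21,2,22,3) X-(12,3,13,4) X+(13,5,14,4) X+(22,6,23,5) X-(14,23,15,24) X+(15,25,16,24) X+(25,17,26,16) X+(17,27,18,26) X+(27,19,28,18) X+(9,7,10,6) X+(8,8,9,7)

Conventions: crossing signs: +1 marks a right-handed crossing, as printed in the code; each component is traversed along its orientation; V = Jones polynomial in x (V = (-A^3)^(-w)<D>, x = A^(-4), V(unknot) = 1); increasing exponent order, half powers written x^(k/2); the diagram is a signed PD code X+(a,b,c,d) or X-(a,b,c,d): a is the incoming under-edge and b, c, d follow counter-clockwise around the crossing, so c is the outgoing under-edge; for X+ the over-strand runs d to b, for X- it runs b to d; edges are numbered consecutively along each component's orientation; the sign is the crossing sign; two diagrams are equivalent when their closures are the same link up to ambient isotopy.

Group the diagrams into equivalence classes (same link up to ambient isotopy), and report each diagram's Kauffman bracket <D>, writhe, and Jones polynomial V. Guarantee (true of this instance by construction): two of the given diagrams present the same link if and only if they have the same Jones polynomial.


classes: {D1, D2, D3} | {D4}
V(D1) = -x^-5 + x^-4 - x^-3 + 2x^-2 - x^-1 + 2 - x  [12 crossings, <D> = -A^-10 + 2A^-6 - A^-2 + 2A^2 - A^6 + A^10 - A^14, w = -2]
V(D2) = -x^-5 + x^-4 - x^-3 + 2x^-2 - x^-1 + 2 - x  [14 crossings, <D> = -A^-10 + 2A^-6 - A^-2 + 2A^2 - A^6 + A^10 - A^14, w = -2]
V(D3) = -x^-5 + x^-4 - x^-3 + 2x^-2 - x^-1 + 2 - x  (w -2, c 14, <D> = -A^-10 + 2A^-6 - A^-2 + 2A^2 - A^6 + A^10 - A^14)
D4 (bracket -A^-4 + 1 + A^8; 14 crossings at w = +4): V = x + x^3 - x^4
insight: 2 classes among 4 diagrams; unequal V(x) rules out equality


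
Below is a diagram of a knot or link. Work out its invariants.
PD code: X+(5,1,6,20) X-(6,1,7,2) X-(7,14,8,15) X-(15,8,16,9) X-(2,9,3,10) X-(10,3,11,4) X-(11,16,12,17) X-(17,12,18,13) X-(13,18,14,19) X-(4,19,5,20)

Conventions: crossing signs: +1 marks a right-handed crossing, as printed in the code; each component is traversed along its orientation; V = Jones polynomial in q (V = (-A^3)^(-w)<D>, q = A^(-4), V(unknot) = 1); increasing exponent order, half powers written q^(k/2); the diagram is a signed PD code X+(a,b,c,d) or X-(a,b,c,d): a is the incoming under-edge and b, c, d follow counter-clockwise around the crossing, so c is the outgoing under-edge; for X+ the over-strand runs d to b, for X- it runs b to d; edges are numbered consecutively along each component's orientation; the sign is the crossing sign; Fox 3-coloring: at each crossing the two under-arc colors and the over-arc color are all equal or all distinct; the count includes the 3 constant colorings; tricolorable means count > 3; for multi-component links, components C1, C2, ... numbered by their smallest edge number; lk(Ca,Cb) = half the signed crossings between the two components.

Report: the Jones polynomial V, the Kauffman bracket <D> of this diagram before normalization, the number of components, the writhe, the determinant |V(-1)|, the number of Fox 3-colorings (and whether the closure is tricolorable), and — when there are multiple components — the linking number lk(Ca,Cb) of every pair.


V = -q^-8 + q^-5 + q^-3
<D> = A^-12 + A^-4 - A^8 (w = -8)
1 component over 10 crossings, w = -8
9 Fox colorings among 3^10, |V(-1)| = 3: tricolorable
why: |V(-1)| = 3: so tricolorable, since 3 divides 3


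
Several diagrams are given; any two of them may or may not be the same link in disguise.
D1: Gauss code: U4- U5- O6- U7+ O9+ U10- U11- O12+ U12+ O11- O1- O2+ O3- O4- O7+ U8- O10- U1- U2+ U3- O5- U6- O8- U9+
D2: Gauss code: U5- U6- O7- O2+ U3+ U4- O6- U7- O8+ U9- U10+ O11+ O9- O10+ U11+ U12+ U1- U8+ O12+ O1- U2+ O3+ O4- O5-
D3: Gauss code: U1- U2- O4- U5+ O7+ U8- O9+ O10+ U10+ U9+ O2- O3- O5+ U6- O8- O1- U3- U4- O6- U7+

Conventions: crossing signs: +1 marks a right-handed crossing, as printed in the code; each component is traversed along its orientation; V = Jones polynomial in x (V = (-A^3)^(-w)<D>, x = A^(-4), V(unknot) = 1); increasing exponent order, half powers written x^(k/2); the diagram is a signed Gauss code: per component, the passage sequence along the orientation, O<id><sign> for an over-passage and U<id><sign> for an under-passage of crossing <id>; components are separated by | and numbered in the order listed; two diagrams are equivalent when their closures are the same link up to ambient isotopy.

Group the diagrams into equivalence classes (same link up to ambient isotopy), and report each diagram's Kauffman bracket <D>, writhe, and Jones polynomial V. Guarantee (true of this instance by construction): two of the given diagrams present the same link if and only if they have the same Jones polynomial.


classes: {D1, D3} | {D2}
V(D1) = -x^-6 + x^-5 - x^-4 + 2x^-3 - x^-2 + x^-1  [12 crossings, <D> = A^-8 - A^-4 + 2 - A^4 + A^8 - A^12, w = -4]
V(D2) = 1  (w 0, c 12, <D> = 1)
V(D3) = -x^-6 + x^-5 - x^-4 + 2x^-3 - x^-2 + x^-1  [10 crossings, <D> = A^-2 - A^2 + 2A^6 - A^10 + A^14 - A^18, w = -2]
note: V(x) takes 2 values over 3 diagrams, fixing the grouping


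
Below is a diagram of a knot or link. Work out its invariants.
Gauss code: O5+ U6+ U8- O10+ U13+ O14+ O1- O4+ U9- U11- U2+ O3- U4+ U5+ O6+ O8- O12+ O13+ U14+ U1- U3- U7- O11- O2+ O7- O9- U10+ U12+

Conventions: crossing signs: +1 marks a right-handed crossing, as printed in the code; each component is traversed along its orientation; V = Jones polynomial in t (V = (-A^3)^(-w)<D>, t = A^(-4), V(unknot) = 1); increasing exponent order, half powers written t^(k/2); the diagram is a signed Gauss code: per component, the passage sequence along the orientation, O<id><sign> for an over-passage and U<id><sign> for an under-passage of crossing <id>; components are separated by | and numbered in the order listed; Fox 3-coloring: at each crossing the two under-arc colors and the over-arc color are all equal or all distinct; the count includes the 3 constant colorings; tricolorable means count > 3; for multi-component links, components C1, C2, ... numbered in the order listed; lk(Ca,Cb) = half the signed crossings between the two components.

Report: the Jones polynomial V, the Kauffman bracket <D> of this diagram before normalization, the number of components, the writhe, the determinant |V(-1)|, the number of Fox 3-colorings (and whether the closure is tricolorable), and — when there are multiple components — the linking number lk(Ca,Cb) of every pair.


Jones polynomial: V(t) = t^-1 - 1 + 2t - 2t^2 + 2t^3 - 2t^4 + t^5
<D> = A^-14 - 2A^-10 + 2A^-6 - 2A^-2 + 2A^2 - A^6 + A^10; writhe +2
components 1, writhe +2 (14 crossings)
3-colorings: 3 of 3^14, det 11 — not tricolorable
note: w = +2 shifts under R1 moves; the (-A^3)^(-2) factor cancels that in V


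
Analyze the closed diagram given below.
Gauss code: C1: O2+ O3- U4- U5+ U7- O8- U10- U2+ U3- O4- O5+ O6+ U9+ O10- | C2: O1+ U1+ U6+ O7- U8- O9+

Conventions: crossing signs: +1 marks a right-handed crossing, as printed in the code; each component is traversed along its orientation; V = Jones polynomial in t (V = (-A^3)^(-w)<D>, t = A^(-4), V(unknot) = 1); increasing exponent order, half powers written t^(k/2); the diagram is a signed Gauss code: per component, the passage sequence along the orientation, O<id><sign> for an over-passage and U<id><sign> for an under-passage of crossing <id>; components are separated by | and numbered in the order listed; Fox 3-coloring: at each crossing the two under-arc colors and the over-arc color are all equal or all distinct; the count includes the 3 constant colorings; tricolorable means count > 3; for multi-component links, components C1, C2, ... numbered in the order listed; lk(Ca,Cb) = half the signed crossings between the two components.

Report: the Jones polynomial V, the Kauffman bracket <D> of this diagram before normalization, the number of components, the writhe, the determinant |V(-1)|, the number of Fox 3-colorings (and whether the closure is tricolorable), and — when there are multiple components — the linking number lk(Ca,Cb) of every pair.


V(t) = t^(-7/2) - 2t^(-5/2) + t^(-3/2) - 2t^(-1/2) + t^(1/2) - t^(3/2)
bracket: -A^-6 + A^-2 - 2A^2 + A^6 - 2A^10 + A^14, w = 0
2 components, writhe 0, over 10 crossings
lk(C1,C2) = 0
det 8, colorings 3 of 3^10 — not tricolorable
observation: the span of V is 5, within the link bound 10 + 2 - 1


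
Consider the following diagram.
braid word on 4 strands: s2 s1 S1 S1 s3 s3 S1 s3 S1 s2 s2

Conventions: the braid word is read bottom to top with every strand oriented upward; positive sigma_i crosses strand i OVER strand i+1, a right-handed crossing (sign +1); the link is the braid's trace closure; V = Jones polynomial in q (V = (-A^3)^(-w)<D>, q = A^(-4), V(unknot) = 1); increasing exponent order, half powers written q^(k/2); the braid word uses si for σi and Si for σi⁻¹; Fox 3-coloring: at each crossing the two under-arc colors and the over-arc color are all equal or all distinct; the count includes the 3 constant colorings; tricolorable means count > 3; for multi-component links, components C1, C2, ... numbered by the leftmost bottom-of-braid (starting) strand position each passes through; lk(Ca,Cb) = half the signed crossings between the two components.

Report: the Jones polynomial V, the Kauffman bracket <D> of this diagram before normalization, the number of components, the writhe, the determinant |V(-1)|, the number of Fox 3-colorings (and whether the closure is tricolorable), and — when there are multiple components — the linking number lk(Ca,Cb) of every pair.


Jones polynomial: V(q) = -q^-2 + q^-1 - 2 + 5q - 3q^2 + 5q^3 - 5q^4 + 2q^5 - 2q^6 + q^7
<D> = -A^-19 + 2A^-15 - 2A^-11 + 5A^-7 - 5A^-3 + 3A - 5A^5 + 2A^9 - A^13 + A^17; writhe +3
components 1, writhe +3 (11 crossings)
3-colorings: 81 of 3^11, det 27 — tricolorable
note: the span of V is 9, forcing >= 9 crossings in any diagram


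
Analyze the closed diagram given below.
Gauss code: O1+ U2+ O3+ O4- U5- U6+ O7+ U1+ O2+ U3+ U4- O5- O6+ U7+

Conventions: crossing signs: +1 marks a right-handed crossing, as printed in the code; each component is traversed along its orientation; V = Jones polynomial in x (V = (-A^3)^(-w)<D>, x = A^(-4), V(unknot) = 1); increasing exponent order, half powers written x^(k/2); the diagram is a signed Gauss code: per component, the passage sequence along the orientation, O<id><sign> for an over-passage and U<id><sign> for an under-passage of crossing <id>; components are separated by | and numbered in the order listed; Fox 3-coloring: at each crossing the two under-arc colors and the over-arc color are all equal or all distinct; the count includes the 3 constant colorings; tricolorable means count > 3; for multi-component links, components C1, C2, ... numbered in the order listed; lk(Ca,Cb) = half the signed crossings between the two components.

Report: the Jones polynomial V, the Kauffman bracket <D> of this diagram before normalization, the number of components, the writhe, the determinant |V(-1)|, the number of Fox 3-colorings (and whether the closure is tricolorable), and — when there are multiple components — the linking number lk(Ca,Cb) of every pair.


V = x + x^3 - x^4
<D> = A^-7 - A^-3 - A^5 (w = +3)
1 component over 7 crossings, w = +3
9 Fox colorings among 3^7, |V(-1)| = 3: tricolorable
why: det 3 = |V(-1)|; divisible by 3, so tricolorable


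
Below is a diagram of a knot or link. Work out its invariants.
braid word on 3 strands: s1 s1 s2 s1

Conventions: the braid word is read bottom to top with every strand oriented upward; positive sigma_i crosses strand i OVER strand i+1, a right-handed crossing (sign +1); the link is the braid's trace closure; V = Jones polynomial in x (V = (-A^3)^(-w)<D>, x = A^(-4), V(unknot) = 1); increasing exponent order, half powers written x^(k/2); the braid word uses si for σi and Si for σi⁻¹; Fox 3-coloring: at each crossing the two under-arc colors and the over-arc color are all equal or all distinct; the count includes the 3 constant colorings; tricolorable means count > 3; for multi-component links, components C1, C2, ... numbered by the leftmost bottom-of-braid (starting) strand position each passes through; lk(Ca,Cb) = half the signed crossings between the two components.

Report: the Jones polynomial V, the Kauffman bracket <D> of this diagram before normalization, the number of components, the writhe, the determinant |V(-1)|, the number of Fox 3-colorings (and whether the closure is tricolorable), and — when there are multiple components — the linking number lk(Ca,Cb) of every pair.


V(x) = x + x^3 - x^4
bracket: -A^-4 + 1 + A^8, w = +4
1 component, writhe +4, over 4 crossings
det 3, colorings 9 of 3^4 — tricolorable
observation: det 3 = |V(-1)|; divisible by 3, so tricolorable


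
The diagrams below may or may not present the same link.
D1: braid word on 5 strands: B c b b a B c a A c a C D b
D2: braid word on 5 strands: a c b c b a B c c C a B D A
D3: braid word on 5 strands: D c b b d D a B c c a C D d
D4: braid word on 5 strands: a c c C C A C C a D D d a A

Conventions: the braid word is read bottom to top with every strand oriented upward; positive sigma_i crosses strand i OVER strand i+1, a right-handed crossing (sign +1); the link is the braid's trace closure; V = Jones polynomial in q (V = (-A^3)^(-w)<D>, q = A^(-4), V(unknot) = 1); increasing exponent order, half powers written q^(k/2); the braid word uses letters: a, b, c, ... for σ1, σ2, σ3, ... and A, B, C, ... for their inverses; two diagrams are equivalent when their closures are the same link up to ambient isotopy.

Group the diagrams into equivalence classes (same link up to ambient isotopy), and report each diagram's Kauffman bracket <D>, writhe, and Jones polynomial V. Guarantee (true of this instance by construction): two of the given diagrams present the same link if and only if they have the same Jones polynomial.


classes: {D1, D2, D3} | {D4}
V(D1) = q - q^2 + 2q^3 - q^4 + 2q^5 + q^7  [14 crossings, <D> = A^-16 + 2A^-8 - A^-4 + 2 - A^4 + A^8, w = +4]
V(D2) = q - q^2 + 2q^3 - q^4 + 2q^5 + q^7  [14 crossings, <D> = A^-16 + 2A^-8 - A^-4 + 2 - A^4 + A^8, w = +4]
V(D3) = q - q^2 + 2q^3 - q^4 + 2q^5 + q^7  (w +4, c 14, <D> = A^-16 + 2A^-8 - A^-4 + 2 - A^4 + A^8)
V(D4) = q^-3 + q^-2 + q^-1 + 1  (w -2, c 14, <D> = A^-6 + A^-2 + A^2 + A^6)
note: 2 classes among 4 diagrams; unequal V(q) rules out equality


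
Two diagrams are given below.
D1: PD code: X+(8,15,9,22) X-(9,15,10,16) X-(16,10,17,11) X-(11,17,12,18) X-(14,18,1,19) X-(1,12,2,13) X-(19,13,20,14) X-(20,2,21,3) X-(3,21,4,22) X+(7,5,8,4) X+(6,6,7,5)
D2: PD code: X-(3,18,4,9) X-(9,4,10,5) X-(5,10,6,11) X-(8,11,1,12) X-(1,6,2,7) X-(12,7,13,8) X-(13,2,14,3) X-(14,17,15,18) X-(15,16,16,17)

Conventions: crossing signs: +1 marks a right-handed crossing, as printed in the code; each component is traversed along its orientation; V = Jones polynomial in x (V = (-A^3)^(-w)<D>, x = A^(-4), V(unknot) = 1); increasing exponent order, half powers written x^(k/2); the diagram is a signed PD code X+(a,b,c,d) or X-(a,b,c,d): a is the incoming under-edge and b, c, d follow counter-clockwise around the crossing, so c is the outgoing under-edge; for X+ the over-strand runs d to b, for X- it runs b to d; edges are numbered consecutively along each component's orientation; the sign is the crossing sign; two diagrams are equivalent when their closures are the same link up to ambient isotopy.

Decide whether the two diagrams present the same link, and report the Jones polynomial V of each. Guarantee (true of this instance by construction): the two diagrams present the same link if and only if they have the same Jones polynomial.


equivalent: yes
V(D1) = -x^(-17/2) + x^(-15/2) - x^(-13/2) + x^(-11/2) - x^(-9/2) - x^(-5/2)  (w -5, c 11, <D> = A^-5 + A^3 - A^7 + A^11 - A^15 + A^19)
D2 (bracket A^-17 + A^-9 - A^-5 + A^-1 - A^3 + A^7; 9 crossings at w = -9): V = -x^(-17/2) + x^(-15/2) - x^(-13/2) + x^(-11/2) - x^(-9/2) - x^(-5/2)
why: Reidemeister moves carry D1 (11 crossings) to D2 (9)


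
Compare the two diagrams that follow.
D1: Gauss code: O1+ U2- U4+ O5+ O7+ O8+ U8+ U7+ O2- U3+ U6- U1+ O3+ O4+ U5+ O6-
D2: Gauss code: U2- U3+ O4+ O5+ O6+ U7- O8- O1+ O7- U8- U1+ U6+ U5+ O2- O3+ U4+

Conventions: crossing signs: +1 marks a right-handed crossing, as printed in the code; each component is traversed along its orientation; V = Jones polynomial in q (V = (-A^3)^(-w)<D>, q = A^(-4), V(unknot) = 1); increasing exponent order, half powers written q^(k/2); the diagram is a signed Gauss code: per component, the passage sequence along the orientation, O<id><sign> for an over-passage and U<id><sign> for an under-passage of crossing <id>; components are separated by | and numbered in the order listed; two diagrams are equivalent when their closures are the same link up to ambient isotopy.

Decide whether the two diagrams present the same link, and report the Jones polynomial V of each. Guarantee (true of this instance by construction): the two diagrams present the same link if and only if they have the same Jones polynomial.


same link: yes
V(D1) = 1  [8 crossings, <D> = A^12, w = +4]
V(D2) = 1  (w +2, c 8, <D> = A^6)
note: Reidemeister moves carry D1 (8 crossings) to D2 (8)


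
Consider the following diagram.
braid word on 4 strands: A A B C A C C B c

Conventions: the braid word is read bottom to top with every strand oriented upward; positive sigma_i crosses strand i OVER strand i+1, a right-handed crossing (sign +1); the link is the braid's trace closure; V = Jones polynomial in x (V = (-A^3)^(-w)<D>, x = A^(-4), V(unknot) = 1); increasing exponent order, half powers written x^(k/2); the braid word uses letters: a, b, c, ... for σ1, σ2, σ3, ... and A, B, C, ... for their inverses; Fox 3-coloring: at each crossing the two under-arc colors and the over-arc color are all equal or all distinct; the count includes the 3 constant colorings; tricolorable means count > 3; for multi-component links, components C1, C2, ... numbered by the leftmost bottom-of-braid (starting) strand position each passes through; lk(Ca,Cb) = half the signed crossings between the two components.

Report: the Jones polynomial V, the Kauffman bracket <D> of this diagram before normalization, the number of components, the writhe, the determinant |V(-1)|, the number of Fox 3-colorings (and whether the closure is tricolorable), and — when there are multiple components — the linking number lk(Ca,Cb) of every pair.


V(x) = -x^-9 + 2x^-8 - 3x^-7 + 3x^-6 - 3x^-5 + 3x^-4 - x^-3 + x^-2
bracket: -A^-13 + A^-9 - 3A^-5 + 3A^-1 - 3A^3 + 3A^7 - 2A^11 + A^15, w = -7
1 component, writhe -7, over 9 crossings
det 17, colorings 3 of 3^9 — not tricolorable
observation: the span of V is 7, forcing >= 7 crossings in any diagram


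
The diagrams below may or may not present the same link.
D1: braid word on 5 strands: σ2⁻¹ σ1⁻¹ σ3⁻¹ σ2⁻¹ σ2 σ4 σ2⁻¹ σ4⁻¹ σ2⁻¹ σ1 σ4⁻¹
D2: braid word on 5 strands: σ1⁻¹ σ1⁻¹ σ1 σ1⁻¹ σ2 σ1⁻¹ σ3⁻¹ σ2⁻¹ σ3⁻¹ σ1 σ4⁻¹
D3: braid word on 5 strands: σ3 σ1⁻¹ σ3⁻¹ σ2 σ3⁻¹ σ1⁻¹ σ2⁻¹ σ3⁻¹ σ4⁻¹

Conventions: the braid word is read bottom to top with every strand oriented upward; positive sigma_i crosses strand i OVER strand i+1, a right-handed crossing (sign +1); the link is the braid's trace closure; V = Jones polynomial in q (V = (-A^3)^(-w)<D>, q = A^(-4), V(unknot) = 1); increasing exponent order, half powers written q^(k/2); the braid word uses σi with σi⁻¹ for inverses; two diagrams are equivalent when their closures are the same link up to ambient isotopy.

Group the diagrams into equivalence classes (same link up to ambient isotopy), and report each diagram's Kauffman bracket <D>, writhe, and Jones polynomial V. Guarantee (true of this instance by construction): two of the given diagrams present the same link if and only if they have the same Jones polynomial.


classes: {D1} | {D2, D3}
V(D1) = -q^(-5/2) - q^(-1/2)  [11 crossings, <D> = A^-13 + A^-5, w = -5]
V(D2) = -q^(-9/2) - q^(-5/2) + q^(-3/2) - q^(-1/2)  (w -5, c 11, <D> = A^-13 - A^-9 + A^-5 + A^3)
V(D3) = -q^(-9/2) - q^(-5/2) + q^(-3/2) - q^(-1/2)  (w -5, c 9, <D> = A^-13 - A^-9 + A^-5 + A^3)
insight: 2 values of V(q) split the 3 diagrams


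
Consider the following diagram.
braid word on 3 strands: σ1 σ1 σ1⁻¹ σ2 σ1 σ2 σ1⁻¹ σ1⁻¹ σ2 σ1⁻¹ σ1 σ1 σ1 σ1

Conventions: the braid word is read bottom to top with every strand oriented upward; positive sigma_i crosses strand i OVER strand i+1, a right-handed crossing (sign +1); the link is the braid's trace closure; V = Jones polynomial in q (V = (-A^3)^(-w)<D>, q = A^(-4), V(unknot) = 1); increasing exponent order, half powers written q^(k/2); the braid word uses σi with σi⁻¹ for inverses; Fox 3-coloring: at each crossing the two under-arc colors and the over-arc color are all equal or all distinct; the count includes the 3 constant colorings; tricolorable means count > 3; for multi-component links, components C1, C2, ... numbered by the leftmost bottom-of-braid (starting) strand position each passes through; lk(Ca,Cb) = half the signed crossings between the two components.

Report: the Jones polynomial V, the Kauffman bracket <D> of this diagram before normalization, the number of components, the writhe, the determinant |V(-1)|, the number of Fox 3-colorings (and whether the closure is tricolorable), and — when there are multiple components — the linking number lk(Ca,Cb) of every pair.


V(q) = q^2 - q^3 + 2q^4 - 2q^5 + 3q^6 - 2q^7 + q^8 - q^9
bracket: -A^-18 + A^-14 - 2A^-10 + 3A^-6 - 2A^-2 + 2A^2 - A^6 + A^10, w = +6
1 component, writhe +6, over 14 crossings
det 13, colorings 3 of 3^14 — not tricolorable
observation: w = +6 shifts under R1 moves; the (-A^3)^(-6) factor cancels that in V


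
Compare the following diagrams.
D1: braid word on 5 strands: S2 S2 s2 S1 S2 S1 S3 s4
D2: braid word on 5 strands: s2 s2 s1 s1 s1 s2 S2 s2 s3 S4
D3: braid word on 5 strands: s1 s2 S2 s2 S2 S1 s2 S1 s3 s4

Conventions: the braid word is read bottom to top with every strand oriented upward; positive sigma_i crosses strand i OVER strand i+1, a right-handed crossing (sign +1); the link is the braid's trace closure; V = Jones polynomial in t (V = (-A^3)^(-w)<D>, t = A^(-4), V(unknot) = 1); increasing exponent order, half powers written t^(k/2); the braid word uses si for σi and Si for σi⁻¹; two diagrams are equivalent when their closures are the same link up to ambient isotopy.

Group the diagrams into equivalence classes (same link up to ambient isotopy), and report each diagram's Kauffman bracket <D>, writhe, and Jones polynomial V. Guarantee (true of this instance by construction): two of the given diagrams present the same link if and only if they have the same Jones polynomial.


grouping into links: {D1} | {D2} | {D3}
V(D1) = -t^-4 + t^-3 + t^-1  (w -4, c 8, <D> = A^-8 + 1 - A^4)
V(D2) = t^2 + 2t^4 - 2t^5 + t^6 - 2t^7 + t^8  [10 crossings, <D> = A^-14 - 2A^-10 + A^-6 - 2A^-2 + 2A^2 + A^10, w = +6]
D3 (bracket A^6; 10 crossings at w = +2): V = 1
why: V(t) takes 3 values over 3 diagrams, fixing the grouping


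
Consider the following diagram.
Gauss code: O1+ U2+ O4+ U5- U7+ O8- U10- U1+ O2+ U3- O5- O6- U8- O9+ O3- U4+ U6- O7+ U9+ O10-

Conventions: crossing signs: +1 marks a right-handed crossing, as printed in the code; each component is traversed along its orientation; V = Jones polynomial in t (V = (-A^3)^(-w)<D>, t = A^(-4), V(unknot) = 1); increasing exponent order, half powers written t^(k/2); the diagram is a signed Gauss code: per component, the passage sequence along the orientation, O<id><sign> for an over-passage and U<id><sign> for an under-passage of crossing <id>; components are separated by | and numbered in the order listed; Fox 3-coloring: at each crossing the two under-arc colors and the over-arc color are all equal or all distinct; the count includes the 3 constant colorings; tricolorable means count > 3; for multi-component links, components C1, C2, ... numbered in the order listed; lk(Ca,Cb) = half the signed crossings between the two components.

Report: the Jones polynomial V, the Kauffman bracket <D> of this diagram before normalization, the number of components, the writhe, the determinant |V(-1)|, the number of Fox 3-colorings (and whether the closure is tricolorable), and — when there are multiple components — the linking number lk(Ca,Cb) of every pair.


V = -t^-3 + t^-2 - t^-1 + 3 - t + t^2 - t^3
<D> = -A^-12 + A^-8 - A^-4 + 3 - A^4 + A^8 - A^12 (w = 0)
1 component over 10 crossings, w = 0
27 Fox colorings among 3^10, |V(-1)| = 9: tricolorable
why: V is palindromic (span 6, det 9): t -> 1/t fixes it; necessary, not sufficient, for amphichirality


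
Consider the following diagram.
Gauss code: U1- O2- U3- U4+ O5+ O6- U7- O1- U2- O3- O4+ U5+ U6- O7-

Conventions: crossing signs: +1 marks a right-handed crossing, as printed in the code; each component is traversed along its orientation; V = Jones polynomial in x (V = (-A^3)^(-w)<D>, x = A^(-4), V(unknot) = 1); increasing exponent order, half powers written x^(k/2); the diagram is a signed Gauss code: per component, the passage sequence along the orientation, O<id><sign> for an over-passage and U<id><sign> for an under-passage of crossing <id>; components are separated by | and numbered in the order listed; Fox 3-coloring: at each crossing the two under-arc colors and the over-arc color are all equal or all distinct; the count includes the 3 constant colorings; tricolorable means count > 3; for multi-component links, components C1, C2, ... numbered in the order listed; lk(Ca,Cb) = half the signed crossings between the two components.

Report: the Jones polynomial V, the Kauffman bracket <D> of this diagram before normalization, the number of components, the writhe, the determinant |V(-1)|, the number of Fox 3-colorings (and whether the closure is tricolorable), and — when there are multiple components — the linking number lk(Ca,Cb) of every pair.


V(x) = -x^-4 + x^-3 + x^-1
bracket: -A^-5 - A^3 + A^7, w = -3
1 component, writhe -3, over 7 crossings
det 3, colorings 9 of 3^7 — tricolorable
observation: det 3 = |V(-1)|; divisible by 3, so tricolorable


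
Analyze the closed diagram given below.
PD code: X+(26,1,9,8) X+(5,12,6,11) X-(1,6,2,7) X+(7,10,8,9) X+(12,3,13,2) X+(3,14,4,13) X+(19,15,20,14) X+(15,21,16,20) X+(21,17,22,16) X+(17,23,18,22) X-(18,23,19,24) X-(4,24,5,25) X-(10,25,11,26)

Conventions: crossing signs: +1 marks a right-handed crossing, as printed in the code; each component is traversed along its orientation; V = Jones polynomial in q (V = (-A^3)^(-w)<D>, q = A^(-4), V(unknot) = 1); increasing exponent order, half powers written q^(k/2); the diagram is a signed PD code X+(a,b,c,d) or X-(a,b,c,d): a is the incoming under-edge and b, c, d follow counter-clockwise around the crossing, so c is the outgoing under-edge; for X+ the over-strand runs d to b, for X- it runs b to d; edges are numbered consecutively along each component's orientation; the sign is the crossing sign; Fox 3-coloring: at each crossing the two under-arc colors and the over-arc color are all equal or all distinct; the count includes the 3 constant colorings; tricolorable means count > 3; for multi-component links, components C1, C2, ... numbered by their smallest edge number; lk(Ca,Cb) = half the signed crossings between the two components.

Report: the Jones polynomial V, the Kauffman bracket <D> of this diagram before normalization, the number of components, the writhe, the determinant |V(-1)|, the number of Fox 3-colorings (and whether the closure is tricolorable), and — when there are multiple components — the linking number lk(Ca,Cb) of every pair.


Jones polynomial: V(q) = -q^(-1/2) + 2q^(1/2) - 3q^(3/2) + 5q^(5/2) - 7q^(7/2) + 5q^(9/2) - 6q^(11/2) + 4q^(13/2) - 2q^(15/2) + q^(17/2)
<D> = -A^-19 + 2A^-15 - 4A^-11 + 6A^-7 - 5A^-3 + 7A - 5A^5 + 3A^9 - 2A^13 + A^17; writhe +5
components 2, writhe +5 (13 crossings)
linking number lk(C1,C2) = +2
3-colorings: 27 of 3^13, det 36 — tricolorable
note: det 36 = |V(-1)|; divisible by 3, so tricolorable


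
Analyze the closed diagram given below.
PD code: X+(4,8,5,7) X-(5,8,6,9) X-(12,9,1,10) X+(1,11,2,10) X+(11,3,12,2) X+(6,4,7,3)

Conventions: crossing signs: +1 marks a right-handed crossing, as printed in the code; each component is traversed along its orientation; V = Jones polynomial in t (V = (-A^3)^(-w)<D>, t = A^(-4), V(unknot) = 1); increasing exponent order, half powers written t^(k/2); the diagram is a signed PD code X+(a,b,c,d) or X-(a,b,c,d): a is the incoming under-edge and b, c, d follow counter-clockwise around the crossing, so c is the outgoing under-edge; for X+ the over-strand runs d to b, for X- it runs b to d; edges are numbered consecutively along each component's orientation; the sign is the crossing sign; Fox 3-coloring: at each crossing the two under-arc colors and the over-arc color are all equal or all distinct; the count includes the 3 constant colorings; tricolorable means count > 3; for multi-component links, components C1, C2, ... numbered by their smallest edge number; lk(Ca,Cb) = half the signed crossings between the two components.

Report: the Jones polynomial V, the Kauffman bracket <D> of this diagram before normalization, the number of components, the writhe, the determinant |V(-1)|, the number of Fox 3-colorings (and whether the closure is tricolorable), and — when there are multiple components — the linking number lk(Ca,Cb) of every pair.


V = 1
<D> = A^6 (w = +2)
1 component over 6 crossings, w = +2
3 Fox colorings among 3^6, |V(-1)| = 1: not tricolorable
why: det 1 = |V(-1)|; not divisible by 3, so not tricolorable


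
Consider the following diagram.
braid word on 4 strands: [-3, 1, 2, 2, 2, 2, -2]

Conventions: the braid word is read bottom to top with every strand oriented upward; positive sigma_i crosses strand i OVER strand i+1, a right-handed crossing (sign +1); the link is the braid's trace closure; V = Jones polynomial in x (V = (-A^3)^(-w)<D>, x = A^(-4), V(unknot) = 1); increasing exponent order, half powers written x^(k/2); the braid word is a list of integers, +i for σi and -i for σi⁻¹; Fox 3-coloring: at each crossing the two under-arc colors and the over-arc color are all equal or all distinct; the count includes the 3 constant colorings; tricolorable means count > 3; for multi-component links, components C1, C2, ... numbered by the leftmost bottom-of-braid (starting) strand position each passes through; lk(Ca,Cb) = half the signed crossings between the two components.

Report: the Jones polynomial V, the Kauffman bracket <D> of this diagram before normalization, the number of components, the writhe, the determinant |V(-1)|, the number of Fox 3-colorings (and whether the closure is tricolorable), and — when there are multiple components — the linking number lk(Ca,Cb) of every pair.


Jones polynomial: V(x) = x + x^3 - x^4
<D> = A^-7 - A^-3 - A^5; writhe +3
components 1, writhe +3 (7 crossings)
3-colorings: 9 of 3^7, det 3 — tricolorable
note: V spans 3 powers of x: at least 3 crossings in any diagram


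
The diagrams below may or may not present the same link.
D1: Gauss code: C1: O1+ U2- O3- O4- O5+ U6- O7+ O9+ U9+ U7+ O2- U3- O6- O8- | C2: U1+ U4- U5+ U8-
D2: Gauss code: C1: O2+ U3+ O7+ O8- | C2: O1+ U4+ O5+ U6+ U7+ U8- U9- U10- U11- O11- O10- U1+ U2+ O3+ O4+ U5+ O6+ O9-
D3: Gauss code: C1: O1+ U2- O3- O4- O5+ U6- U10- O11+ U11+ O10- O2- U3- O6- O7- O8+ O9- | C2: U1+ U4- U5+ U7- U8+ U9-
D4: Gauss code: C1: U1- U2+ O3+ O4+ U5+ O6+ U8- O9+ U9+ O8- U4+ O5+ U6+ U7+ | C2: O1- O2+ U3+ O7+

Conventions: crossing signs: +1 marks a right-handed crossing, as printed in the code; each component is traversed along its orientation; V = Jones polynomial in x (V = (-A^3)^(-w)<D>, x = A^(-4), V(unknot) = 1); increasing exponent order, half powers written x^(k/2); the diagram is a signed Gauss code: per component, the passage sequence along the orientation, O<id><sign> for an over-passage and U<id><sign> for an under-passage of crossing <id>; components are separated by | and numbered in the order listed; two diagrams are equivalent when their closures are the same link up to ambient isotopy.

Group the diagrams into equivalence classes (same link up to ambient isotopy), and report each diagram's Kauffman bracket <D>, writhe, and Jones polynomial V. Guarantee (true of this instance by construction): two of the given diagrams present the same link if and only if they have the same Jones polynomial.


grouping into links: {D1, D3} | {D2, D4}
V(D1) = x^(-9/2) - x^(-5/2) - x^(-3/2) - x^(-1/2)  (w -1, c 9, <D> = A^-1 + A^3 + A^7 - A^15)
V(D2) = -x^(3/2) - 2x^(7/2) + x^(9/2) - x^(11/2) + x^(13/2)  [11 crossings, <D> = -A^-17 + A^-13 - A^-9 + 2A^-5 + A^3, w = +3]
V(D3) = x^(-9/2) - x^(-5/2) - x^(-3/2) - x^(-1/2)  (w -3, c 11, <D> = A^-7 + A^-3 + A - A^9)
V(D4) = -x^(3/2) - 2x^(7/2) + x^(9/2) - x^(11/2) + x^(13/2)  [9 crossings, <D> = -A^-11 + A^-7 - A^-3 + 2A + A^9, w = +5]
why: 2 values of V(x) split the 4 diagrams


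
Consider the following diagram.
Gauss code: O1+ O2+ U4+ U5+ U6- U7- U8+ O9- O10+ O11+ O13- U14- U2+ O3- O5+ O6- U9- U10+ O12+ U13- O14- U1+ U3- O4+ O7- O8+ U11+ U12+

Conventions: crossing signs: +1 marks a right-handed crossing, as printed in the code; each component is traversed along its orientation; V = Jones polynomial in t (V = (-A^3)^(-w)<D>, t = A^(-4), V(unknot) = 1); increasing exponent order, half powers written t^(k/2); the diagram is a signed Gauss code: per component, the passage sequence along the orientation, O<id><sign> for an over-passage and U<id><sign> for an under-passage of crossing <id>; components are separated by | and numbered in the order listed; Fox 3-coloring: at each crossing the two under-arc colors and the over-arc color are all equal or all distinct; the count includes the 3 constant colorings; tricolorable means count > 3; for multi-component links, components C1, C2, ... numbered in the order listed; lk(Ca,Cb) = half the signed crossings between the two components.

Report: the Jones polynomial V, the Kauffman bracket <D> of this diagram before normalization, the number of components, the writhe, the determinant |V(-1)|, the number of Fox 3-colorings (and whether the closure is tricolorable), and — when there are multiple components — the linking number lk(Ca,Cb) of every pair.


V = -t^-1 + 2 - t + 2t^2 - t^3 + t^4 - t^5
<D> = -A^-14 + A^-10 - A^-6 + 2A^-2 - A^2 + 2A^6 - A^10 (w = +2)
1 component over 14 crossings, w = +2
9 Fox colorings among 3^14, |V(-1)| = 9: tricolorable
why: V spans 6 powers of t: at least 6 crossings in any diagram


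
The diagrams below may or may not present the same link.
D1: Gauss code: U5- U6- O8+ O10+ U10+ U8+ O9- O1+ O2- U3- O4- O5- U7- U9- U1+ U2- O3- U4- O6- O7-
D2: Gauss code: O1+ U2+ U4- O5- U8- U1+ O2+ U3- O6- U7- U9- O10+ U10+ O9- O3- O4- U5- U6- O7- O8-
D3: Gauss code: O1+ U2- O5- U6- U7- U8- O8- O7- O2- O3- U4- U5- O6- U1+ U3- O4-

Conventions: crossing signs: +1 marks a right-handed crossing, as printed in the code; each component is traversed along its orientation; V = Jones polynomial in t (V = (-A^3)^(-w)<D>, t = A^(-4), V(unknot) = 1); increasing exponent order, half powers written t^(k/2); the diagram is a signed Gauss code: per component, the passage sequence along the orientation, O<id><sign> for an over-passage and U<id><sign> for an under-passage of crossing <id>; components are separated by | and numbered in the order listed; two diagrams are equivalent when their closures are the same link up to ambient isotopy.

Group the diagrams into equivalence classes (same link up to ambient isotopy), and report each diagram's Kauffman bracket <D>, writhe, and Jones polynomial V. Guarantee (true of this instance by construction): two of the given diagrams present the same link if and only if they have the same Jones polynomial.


equivalence classes: {D1} | {D2, D3}
D1 (bracket A^-4 + A^4 - A^8 + A^12 - A^16; 10 crossings at w = -4): V = -t^-7 + t^-6 - t^-5 + t^-4 + t^-2
V(D2) = -t^-6 + t^-5 - t^-4 + 2t^-3 - t^-2 + t^-1  (w -4, c 10, <D> = A^-8 - A^-4 + 2 - A^4 + A^8 - A^12)
V(D3) = -t^-6 + t^-5 - t^-4 + 2t^-3 - t^-2 + t^-1  [8 crossings, <D> = A^-14 - A^-10 + 2A^-6 - A^-2 + A^2 - A^6, w = -6]
key observation: V(t) takes 2 values over 3 diagrams, fixing the grouping


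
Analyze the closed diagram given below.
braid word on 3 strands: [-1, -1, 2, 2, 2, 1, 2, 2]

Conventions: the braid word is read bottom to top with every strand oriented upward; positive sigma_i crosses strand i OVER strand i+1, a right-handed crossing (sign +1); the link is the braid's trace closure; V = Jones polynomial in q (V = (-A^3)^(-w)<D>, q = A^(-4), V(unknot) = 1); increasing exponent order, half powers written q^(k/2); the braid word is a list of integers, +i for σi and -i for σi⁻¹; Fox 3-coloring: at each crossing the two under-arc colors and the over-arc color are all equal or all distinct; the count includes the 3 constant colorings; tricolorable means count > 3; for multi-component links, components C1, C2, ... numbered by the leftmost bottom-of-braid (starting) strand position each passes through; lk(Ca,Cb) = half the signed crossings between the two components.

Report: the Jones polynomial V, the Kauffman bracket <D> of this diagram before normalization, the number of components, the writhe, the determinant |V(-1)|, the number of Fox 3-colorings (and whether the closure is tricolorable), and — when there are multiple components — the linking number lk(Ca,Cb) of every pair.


V(q) = q - q^2 + 2q^3 - q^4 + q^5 - q^6
bracket: -A^-12 + A^-8 - A^-4 + 2 - A^4 + A^8, w = +4
1 component, writhe +4, over 8 crossings
det 7, colorings 3 of 3^8 — not tricolorable
observation: the span of V is 5, forcing >= 5 crossings in any diagram


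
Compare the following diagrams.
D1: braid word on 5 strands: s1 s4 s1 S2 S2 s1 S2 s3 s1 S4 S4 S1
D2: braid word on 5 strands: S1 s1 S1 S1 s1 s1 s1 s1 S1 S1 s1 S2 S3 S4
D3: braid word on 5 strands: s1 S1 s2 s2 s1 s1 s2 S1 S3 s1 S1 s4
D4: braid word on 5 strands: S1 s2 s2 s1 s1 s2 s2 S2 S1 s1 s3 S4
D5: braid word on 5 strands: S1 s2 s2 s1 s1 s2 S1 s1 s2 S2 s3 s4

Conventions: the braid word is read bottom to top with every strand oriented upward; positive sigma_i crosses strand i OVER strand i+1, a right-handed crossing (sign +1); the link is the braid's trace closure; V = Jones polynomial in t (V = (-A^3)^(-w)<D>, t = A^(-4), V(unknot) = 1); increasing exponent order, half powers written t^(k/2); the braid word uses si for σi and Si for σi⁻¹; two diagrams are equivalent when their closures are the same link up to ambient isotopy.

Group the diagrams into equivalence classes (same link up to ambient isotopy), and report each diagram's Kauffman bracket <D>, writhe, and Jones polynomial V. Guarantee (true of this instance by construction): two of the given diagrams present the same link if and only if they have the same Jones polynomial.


equivalence classes: {D1} | {D2} | {D3, D4, D5}
D1 (bracket -A^-12 + 2A^-8 - 2A^-4 + 3 - 2A^4 + 2A^8 - A^12; 12 crossings at w = 0): V = -t^-3 + 2t^-2 - 2t^-1 + 3 - 2t + 2t^2 - t^3
V(D2) = 1  (w -2, c 14, <D> = A^-6)
V(D3) = t - t^2 + 2t^3 - t^4 + t^5 - t^6  [12 crossings, <D> = -A^-12 + A^-8 - A^-4 + 2 - A^4 + A^8, w = +4]
D4 (bracket -A^-12 + A^-8 - A^-4 + 2 - A^4 + A^8; 12 crossings at w = +4): V = t - t^2 + 2t^3 - t^4 + t^5 - t^6
V(D5) = t - t^2 + 2t^3 - t^4 + t^5 - t^6  [12 crossings, <D> = -A^-6 + A^-2 - A^2 + 2A^6 - A^10 + A^14, w = +6]
observation: 3 values of V(t) split the 5 diagrams
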